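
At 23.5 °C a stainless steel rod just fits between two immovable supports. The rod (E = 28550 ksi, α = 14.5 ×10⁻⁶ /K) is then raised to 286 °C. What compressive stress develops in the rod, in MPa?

E = 28550 ksi = 196.8 GPa.
ΔT = 262.5 K. Constrained thermal stress σ = E·α·ΔT = 196.8×10³ MPa × 14.5×10⁻⁶ × 262.5 = 749 MPa (compressive).

749 MPa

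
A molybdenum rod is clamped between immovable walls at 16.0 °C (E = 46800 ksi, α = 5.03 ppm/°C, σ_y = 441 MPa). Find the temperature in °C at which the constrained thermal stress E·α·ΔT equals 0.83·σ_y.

242 °C

E = 46800 ksi = 322.7 GPa.
E·α·ΔT = 366.0 MPa ⇒ ΔT = 366.0 / (322.7×10³ × 5.03×10⁻⁶) = 225.5 K.
T = 16.0 + 225.5 = 241.5 °C.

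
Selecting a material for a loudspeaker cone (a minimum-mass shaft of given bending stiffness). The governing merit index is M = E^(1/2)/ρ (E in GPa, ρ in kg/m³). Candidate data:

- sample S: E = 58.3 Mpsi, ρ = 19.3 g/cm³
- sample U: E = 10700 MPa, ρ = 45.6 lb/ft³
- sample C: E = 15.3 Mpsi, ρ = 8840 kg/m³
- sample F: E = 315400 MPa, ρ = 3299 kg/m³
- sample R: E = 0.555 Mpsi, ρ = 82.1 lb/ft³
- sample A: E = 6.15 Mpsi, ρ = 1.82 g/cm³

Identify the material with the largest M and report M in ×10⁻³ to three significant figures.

sample F, M = 5.38×10⁻³

Convert each candidate to consistent units, then evaluate M:
  sample S: E = 402.0 GPa, ρ = 19300 kg/m³
  sample U: E = 10.70 GPa, ρ = 730.4 kg/m³
  sample C: E = 105.5 GPa, ρ = 8840 kg/m³
  sample F: E = 315.4 GPa, ρ = 3299 kg/m³
  sample R: E = 3.827 GPa, ρ = 1315 kg/m³
  sample A: E = 42.40 GPa, ρ = 1820 kg/m³
  sample F: M = 5.38×10⁻³
  sample U: M = 4.48×10⁻³
  sample A: M = 3.58×10⁻³
  sample R: M = 1.49×10⁻³
  sample C: M = 1.16×10⁻³
  sample S: M = 1.04×10⁻³
Highest index: sample F.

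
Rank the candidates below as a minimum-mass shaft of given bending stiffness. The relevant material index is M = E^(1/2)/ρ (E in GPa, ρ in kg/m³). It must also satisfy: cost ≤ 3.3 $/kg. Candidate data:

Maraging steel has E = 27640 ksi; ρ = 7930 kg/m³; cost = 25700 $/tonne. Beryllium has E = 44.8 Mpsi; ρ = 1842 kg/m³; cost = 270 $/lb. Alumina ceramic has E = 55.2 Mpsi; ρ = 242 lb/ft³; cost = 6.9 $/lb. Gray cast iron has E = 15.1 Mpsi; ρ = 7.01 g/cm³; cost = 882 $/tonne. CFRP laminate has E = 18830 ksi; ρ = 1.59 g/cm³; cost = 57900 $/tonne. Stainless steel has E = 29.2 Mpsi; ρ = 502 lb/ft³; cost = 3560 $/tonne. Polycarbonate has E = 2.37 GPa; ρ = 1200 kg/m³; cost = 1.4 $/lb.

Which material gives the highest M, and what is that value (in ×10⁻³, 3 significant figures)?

gray cast iron, M = 1.46×10⁻³

Screen on constraints: cost ≤ 3.3 $/kg. Survivors: gray cast iron, polycarbonate.
Normalizing units and computing the index:
  gray cast iron: E = 104.1 GPa, ρ = 7010 kg/m³
  polycarbonate: E = 2.370 GPa, ρ = 1200 kg/m³
  gray cast iron: M = 1.46×10⁻³
  polycarbonate: M = 1.28×10⁻³
Gray cast iron ranks first.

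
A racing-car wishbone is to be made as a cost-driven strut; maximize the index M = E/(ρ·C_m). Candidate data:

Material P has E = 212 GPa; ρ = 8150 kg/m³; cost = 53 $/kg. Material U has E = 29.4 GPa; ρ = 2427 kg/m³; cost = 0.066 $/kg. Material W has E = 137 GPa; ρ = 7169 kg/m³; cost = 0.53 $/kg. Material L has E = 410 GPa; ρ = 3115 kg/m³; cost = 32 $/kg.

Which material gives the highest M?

Computing M directly (units already consistent):
  material U: M = 184 MN·m per $
  material W: M = 36.1 MN·m per $
  material L: M = 4.11 MN·m per $
  material P: M = 0.491 MN·m per $
Material U has the largest M.

material U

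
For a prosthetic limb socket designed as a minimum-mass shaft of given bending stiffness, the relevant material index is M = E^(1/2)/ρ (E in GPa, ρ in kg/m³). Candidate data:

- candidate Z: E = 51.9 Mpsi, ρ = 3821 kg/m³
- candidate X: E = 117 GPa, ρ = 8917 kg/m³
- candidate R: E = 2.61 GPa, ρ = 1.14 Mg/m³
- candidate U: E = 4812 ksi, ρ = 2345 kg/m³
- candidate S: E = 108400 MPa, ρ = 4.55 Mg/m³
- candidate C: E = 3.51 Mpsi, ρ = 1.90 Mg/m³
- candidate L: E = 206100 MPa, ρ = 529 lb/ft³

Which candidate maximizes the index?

Normalizing units and computing the index:
  candidate Z: E = 357.8 GPa, ρ = 3821 kg/m³
  candidate X: E = 117.0 GPa, ρ = 8917 kg/m³
  candidate R: E = 2.610 GPa, ρ = 1140 kg/m³
  candidate U: E = 33.18 GPa, ρ = 2345 kg/m³
  candidate S: E = 108.4 GPa, ρ = 4550 kg/m³
  candidate C: E = 24.20 GPa, ρ = 1900 kg/m³
  candidate L: E = 206.1 GPa, ρ = 8474 kg/m³
  candidate Z: M = 4.95×10⁻³
  candidate C: M = 2.59×10⁻³
  candidate U: M = 2.46×10⁻³
  candidate S: M = 2.29×10⁻³
  candidate L: M = 1.69×10⁻³
  candidate R: M = 1.42×10⁻³
  candidate X: M = 1.21×10⁻³
The maximum is for candidate Z.

candidate Z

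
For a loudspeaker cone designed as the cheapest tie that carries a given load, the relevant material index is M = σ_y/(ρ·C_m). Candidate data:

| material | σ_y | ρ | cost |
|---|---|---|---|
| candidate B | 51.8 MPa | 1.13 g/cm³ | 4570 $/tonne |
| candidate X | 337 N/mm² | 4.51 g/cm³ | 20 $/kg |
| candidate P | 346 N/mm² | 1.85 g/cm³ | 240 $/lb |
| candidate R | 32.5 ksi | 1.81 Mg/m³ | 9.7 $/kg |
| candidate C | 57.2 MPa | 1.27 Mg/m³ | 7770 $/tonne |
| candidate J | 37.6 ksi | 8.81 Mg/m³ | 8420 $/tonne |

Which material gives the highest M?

candidate R

Normalizing units and computing the index:
  candidate B: σ_y = 51.80 MPa, ρ = 1130 kg/m³, cost = 4.570 $/kg
  candidate X: σ_y = 337.0 MPa, ρ = 4510 kg/m³, cost = 20.00 $/kg
  candidate P: σ_y = 346.0 MPa, ρ = 1850 kg/m³, cost = 529.1 $/kg
  candidate R: σ_y = 224.1 MPa, ρ = 1810 kg/m³, cost = 9.700 $/kg
  candidate C: σ_y = 57.20 MPa, ρ = 1270 kg/m³, cost = 7.770 $/kg
  candidate J: σ_y = 259.2 MPa, ρ = 8810 kg/m³, cost = 8.420 $/kg
  candidate R: M = 12.8 kN·m per $
  candidate B: M = 10.0 kN·m per $
  candidate C: M = 5.80 kN·m per $
  candidate X: M = 3.74 kN·m per $
  candidate J: M = 3.49 kN·m per $
  candidate P: M = 0.353 kN·m per $
Highest index: candidate R.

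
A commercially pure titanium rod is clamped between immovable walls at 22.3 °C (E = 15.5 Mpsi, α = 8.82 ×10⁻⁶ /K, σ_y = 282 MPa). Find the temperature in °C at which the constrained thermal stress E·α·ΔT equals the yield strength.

321 °C

E = 15.5 Mpsi = 106.9 GPa.
E·α·ΔT = 282.0 MPa ⇒ ΔT = 282.0 / (106.9×10³ × 8.82×10⁻⁶) = 299.2 K.
T = 22.3 + 299.2 = 321.5 °C.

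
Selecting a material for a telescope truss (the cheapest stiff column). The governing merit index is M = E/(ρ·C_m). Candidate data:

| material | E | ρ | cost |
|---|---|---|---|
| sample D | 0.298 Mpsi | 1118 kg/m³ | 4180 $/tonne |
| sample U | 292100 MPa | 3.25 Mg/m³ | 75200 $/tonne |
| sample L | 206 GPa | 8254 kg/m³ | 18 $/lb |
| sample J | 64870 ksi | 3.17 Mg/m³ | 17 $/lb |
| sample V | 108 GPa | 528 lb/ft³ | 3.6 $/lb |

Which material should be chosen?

sample J

Normalizing units and computing the index:
  sample D: E = 2.055 GPa, ρ = 1118 kg/m³, cost = 4.180 $/kg
  sample U: E = 292.1 GPa, ρ = 3250 kg/m³, cost = 75.20 $/kg
  sample L: E = 206.0 GPa, ρ = 8254 kg/m³, cost = 39.68 $/kg
  sample J: E = 447.3 GPa, ρ = 3170 kg/m³, cost = 37.48 $/kg
  sample V: E = 108.0 GPa, ρ = 8458 kg/m³, cost = 7.937 $/kg
  sample J: M = 3.76 MN·m per $
  sample V: M = 1.61 MN·m per $
  sample U: M = 1.20 MN·m per $
  sample L: M = 0.629 MN·m per $
  sample D: M = 0.440 MN·m per $
Highest index: sample J.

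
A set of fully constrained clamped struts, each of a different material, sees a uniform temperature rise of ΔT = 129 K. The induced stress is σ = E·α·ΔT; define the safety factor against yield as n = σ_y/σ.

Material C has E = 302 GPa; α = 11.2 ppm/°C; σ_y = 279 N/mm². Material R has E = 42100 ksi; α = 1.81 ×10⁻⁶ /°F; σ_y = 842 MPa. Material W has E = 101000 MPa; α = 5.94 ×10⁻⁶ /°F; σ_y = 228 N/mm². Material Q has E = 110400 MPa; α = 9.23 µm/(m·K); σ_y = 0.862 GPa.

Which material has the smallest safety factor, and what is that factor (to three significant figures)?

In consistent units (E in GPa, α in ×10⁻⁶/K, σ_y in MPa):
  material C: E = 302.0, α = 11.2, σ_y = 279.0 → σ = 436 MPa, n = 0.639
  material R: E = 290.3, α = 3.26, σ_y = 842.0 → σ = 122 MPa, n = 6.90
  material W: E = 101.0, α = 10.7, σ_y = 228.0 → σ = 139 MPa, n = 1.64
  material Q: E = 110.4, α = 9.23, σ_y = 862.0 → σ = 131 MPa, n = 6.56
Material C has the lowest safety factor, n = 0.639.

material C, n = 0.639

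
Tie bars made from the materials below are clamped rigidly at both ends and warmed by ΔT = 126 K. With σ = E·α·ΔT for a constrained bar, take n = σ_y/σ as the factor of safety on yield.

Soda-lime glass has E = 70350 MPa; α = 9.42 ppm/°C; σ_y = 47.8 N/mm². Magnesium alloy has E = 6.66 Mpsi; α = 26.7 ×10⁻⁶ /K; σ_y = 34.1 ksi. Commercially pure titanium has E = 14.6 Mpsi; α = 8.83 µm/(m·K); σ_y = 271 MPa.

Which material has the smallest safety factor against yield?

soda-lime glass

With everything in SI (GPa, ×10⁻⁶/K, MPa):
  soda-lime glass: E = 70.35, α = 9.42, σ_y = 47.80 → σ = 83.5 MPa, n = 0.572
  magnesium alloy: E = 45.92, α = 26.7, σ_y = 235.1 → σ = 154 MPa, n = 1.52
  commercially pure titanium: E = 100.7, α = 8.83, σ_y = 271.0 → σ = 112 MPa, n = 2.42
Smallest n: soda-lime glass with n = 0.572.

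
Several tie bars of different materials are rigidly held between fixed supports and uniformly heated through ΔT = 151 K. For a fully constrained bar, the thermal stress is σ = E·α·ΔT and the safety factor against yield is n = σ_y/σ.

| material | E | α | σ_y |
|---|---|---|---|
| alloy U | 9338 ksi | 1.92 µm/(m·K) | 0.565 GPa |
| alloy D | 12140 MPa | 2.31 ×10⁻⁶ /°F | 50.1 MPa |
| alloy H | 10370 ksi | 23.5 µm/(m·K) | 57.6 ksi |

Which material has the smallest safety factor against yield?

In consistent units (E in GPa, α in ×10⁻⁶/K, σ_y in MPa):
  alloy U: E = 64.38, α = 1.92, σ_y = 565.0 → σ = 18.7 MPa, n = 30.3
  alloy D: E = 12.14, α = 4.16, σ_y = 50.10 → σ = 7.62 MPa, n = 6.57
  alloy H: E = 71.50, α = 23.5, σ_y = 397.1 → σ = 254 MPa, n = 1.57
Alloy H has the lowest safety factor, n = 1.57.

alloy H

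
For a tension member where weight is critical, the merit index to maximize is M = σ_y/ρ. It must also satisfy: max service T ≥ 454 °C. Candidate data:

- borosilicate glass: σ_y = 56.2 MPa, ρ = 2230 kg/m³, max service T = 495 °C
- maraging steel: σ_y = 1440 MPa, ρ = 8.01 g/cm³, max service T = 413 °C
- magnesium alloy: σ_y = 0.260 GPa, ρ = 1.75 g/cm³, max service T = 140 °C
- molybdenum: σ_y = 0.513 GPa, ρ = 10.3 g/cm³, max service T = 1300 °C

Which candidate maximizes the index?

Screen on constraints: max service T ≥ 454 °C. Survivors: borosilicate glass, molybdenum.
After converting to SI:
  borosilicate glass: σ_y = 56.20 MPa, ρ = 2230 kg/m³
  molybdenum: σ_y = 513.0 MPa, ρ = 10300 kg/m³
  molybdenum: M = 49.8 kN·m/kg
  borosilicate glass: M = 25.2 kN·m/kg
Molybdenum has the largest M.

molybdenum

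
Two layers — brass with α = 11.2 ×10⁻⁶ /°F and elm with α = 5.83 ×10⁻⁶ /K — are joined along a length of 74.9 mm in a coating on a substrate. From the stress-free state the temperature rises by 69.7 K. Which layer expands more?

brass

brass: α = 11.2×10⁻⁶/°F × 9/5 = 20.2×10⁻⁶/K.
α(brass) = 20.2×10⁻⁶/K vs α(elm) = 5.83×10⁻⁶/K.
Higher α expands more for the same ΔT: brass.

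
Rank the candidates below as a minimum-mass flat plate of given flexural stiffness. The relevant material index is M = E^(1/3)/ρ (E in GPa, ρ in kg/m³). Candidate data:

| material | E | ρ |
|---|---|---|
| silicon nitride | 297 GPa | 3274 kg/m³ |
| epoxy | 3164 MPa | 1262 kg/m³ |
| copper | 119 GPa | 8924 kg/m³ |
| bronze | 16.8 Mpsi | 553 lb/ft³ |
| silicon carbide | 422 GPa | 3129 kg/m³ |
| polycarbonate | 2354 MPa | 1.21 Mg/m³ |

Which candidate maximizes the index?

Normalizing units and computing the index:
  silicon nitride: E = 297.0 GPa, ρ = 3274 kg/m³
  epoxy: E = 3.164 GPa, ρ = 1262 kg/m³
  copper: E = 119.0 GPa, ρ = 8924 kg/m³
  bronze: E = 115.8 GPa, ρ = 8858 kg/m³
  silicon carbide: E = 422.0 GPa, ρ = 3129 kg/m³
  polycarbonate: E = 2.354 GPa, ρ = 1210 kg/m³
  silicon carbide: M = 2.40×10⁻³
  silicon nitride: M = 2.04×10⁻³
  epoxy: M = 1.16×10⁻³
  polycarbonate: M = 1.10×10⁻³
  copper: M = 0.551×10⁻³
  bronze: M = 0.550×10⁻³
The maximum is for silicon carbide.

silicon carbide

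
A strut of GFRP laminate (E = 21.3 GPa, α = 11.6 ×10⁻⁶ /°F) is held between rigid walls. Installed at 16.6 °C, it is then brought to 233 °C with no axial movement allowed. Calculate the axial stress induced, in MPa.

96.2 MPa

α = 11.6×10⁻⁶/°F × 9/5 = 20.9×10⁻⁶/K.
ΔT = 216.4 K. Constrained thermal stress σ = E·α·ΔT = 21.30×10³ MPa × 20.9×10⁻⁶ × 216.4 = 96.2 MPa (compressive).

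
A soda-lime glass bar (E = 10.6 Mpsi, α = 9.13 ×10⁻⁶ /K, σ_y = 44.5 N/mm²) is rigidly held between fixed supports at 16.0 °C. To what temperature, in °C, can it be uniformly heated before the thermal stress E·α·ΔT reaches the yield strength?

E = 10.6 Mpsi = 73.08 GPa.
σ_y = 44.5 N/mm² = 44.50 MPa.
E·α·ΔT = 44.50 MPa ⇒ ΔT = 44.50 / (73.08×10³ × 9.13×10⁻⁶) = 66.69 K.
T = 16.0 + 66.69 = 82.69 °C.

82.7 °C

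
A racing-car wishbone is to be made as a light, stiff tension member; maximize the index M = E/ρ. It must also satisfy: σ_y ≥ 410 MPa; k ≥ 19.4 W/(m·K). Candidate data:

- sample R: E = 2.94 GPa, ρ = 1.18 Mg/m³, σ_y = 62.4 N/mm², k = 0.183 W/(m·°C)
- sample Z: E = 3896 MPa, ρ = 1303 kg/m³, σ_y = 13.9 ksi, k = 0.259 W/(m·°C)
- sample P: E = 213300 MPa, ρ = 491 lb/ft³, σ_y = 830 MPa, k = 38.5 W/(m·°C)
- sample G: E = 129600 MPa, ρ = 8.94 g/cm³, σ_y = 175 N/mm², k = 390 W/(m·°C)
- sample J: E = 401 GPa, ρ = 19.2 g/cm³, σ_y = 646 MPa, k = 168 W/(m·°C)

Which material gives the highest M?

Screen on constraints: σ_y ≥ 410 MPa; k ≥ 19.4 W/(m·K). Survivors: sample P, sample J.
After converting to SI:
  sample P: E = 213.3 GPa, ρ = 7865 kg/m³
  sample J: E = 401.0 GPa, ρ = 19200 kg/m³
  sample P: M = 27.1 MN·m/kg
  sample J: M = 20.9 MN·m/kg
The maximum is for sample P.

sample P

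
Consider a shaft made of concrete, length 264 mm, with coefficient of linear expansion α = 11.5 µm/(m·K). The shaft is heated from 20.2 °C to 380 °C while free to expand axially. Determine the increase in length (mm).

ΔT = 380 − 20.2 = 359.8 K.
ΔL = α·L₀·ΔT = 11.5×10⁻⁶ × 264 mm × 359.8 K = 1.09 mm.

1.09 mm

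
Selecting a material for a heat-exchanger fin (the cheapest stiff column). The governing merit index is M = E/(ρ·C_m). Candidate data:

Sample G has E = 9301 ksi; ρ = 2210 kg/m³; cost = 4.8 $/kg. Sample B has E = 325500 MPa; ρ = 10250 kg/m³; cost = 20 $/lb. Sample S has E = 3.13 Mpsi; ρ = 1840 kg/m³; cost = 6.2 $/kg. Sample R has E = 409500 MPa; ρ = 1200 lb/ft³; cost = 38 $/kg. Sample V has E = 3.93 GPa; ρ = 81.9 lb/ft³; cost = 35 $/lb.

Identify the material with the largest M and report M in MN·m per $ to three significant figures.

sample G, M = 6.05 MN·m per $

In SI units:
  sample G: E = 64.13 GPa, ρ = 2210 kg/m³, cost = 4.800 $/kg
  sample B: E = 325.5 GPa, ρ = 10250 kg/m³, cost = 44.09 $/kg
  sample S: E = 21.58 GPa, ρ = 1840 kg/m³, cost = 6.200 $/kg
  sample R: E = 409.5 GPa, ρ = 19220 kg/m³, cost = 38.00 $/kg
  sample V: E = 3.930 GPa, ρ = 1312 kg/m³, cost = 77.16 $/kg
  sample G: M = 6.05 MN·m per $
  sample S: M = 1.89 MN·m per $
  sample B: M = 0.720 MN·m per $
  sample R: M = 0.561 MN·m per $
  sample V: M = 0.0388 MN·m per $
The maximum is for sample G.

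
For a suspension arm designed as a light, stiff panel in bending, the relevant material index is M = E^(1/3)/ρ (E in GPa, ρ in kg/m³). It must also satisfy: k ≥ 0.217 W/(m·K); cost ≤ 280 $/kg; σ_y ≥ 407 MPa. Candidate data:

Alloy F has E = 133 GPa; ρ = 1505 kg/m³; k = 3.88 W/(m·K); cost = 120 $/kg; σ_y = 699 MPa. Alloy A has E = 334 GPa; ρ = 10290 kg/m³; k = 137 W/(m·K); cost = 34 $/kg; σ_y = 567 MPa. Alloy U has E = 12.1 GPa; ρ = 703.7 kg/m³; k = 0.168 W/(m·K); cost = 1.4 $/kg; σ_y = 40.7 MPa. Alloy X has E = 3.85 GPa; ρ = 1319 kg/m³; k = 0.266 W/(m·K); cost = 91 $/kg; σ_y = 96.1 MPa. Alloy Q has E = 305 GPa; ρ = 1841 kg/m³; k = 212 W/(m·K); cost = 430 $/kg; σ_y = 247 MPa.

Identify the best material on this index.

Screen on constraints: k ≥ 0.217 W/(m·K); cost ≤ 280 $/kg; σ_y ≥ 407 MPa. Survivors: alloy F, alloy A.
Evaluate M for each candidate:
  alloy F: M = 3.39×10⁻³
  alloy A: M = 0.674×10⁻³
Alloy F ranks first.

alloy F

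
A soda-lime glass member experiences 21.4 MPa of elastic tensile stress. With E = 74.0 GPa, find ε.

ε = σ/E = 21.4 / 74000 = 2.89×10⁻⁴.

2.89×10⁻⁴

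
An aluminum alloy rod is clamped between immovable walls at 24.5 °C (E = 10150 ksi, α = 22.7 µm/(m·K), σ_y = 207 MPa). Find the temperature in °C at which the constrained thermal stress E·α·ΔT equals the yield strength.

155 °C

E = 10150 ksi = 69.98 GPa.
E·α·ΔT = 207.0 MPa ⇒ ΔT = 207.0 / (69.98×10³ × 22.7×10⁻⁶) = 130.3 K.
T = 24.5 + 130.3 = 154.8 °C.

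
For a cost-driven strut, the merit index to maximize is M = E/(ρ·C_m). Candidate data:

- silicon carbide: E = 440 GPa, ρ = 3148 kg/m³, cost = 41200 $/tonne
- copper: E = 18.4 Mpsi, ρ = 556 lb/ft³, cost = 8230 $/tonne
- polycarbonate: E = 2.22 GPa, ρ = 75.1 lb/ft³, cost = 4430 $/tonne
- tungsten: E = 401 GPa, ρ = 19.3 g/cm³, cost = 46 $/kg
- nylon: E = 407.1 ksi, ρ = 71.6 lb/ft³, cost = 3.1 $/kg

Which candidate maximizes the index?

Putting every candidate on a common basis:
  silicon carbide: E = 440.0 GPa, ρ = 3148 kg/m³, cost = 41.20 $/kg
  copper: E = 126.9 GPa, ρ = 8906 kg/m³, cost = 8.230 $/kg
  polycarbonate: E = 2.220 GPa, ρ = 1203 kg/m³, cost = 4.430 $/kg
  tungsten: E = 401.0 GPa, ρ = 19300 kg/m³, cost = 46.00 $/kg
  nylon: E = 2.807 GPa, ρ = 1147 kg/m³, cost = 3.100 $/kg
  silicon carbide: M = 3.39 MN·m per $
  copper: M = 1.73 MN·m per $
  nylon: M = 0.789 MN·m per $
  tungsten: M = 0.452 MN·m per $
  polycarbonate: M = 0.417 MN·m per $
Silicon carbide has the largest M.

silicon carbide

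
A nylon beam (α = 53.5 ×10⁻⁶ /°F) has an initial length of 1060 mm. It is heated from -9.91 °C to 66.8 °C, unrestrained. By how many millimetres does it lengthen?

7.83 mm

Convert α: 53.5×10⁻⁶/°F × (9/5) = 96.3×10⁻⁶/K.
ΔT = 66.8 − (-9.91) = 76.71 K.
ΔL = α·L₀·ΔT = 96.3×10⁻⁶ × 1060 mm × 76.71 K = 7.83 mm.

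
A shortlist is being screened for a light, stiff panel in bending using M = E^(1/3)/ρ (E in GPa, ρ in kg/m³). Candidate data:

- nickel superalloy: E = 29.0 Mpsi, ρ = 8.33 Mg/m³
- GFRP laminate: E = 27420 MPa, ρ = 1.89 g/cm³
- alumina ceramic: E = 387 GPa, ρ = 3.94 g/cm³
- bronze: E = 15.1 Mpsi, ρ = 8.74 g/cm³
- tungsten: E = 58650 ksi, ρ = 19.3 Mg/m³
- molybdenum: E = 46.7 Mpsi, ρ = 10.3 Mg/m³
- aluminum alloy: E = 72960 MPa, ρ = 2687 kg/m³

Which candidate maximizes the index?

Putting every candidate on a common basis:
  nickel superalloy: E = 199.9 GPa, ρ = 8330 kg/m³
  GFRP laminate: E = 27.42 GPa, ρ = 1890 kg/m³
  alumina ceramic: E = 387.0 GPa, ρ = 3940 kg/m³
  bronze: E = 104.1 GPa, ρ = 8740 kg/m³
  tungsten: E = 404.4 GPa, ρ = 19300 kg/m³
  molybdenum: E = 322.0 GPa, ρ = 10300 kg/m³
  aluminum alloy: E = 72.96 GPa, ρ = 2687 kg/m³
  alumina ceramic: M = 1.85×10⁻³
  GFRP laminate: M = 1.60×10⁻³
  aluminum alloy: M = 1.56×10⁻³
  nickel superalloy: M = 0.702×10⁻³
  molybdenum: M = 0.665×10⁻³
  bronze: M = 0.538×10⁻³
  tungsten: M = 0.383×10⁻³
Highest index: alumina ceramic.

alumina ceramic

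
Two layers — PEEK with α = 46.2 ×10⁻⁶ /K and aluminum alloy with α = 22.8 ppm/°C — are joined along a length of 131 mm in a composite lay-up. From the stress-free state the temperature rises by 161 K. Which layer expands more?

α(PEEK) = 46.2×10⁻⁶/K vs α(aluminum alloy) = 22.8×10⁻⁶/K.
Higher α expands more for the same ΔT: PEEK.

PEEK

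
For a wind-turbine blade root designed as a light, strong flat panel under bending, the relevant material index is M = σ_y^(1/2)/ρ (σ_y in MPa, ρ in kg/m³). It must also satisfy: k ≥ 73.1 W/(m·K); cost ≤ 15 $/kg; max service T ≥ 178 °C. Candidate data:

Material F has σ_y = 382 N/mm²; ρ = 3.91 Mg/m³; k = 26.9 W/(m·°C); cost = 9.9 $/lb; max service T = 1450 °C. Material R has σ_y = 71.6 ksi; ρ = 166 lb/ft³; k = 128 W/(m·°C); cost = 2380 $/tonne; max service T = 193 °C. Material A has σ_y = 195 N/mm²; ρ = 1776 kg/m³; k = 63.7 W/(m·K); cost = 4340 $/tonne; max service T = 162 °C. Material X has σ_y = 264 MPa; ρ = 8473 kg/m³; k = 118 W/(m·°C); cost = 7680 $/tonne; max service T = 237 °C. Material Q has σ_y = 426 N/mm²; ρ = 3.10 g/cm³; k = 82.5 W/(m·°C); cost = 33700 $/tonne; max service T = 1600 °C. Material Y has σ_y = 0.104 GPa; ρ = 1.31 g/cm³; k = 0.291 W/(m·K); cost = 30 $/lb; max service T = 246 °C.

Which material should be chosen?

material R

Screen on constraints: k ≥ 73.1 W/(m·K); cost ≤ 15 $/kg; max service T ≥ 178 °C. Survivors: material R, material X.
Putting every candidate on a common basis:
  material R: σ_y = 493.7 MPa, ρ = 2659 kg/m³
  material X: σ_y = 264.0 MPa, ρ = 8473 kg/m³
  material R: M = 8.36×10⁻³
  material X: M = 1.92×10⁻³
The maximum is for material R.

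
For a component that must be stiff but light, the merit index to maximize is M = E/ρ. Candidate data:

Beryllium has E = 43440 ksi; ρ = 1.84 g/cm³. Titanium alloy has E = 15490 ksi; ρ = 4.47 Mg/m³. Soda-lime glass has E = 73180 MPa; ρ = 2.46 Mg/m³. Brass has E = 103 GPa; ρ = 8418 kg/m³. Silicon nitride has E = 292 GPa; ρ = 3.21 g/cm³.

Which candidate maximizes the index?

In SI units:
  beryllium: E = 299.5 GPa, ρ = 1840 kg/m³
  titanium alloy: E = 106.8 GPa, ρ = 4470 kg/m³
  soda-lime glass: E = 73.18 GPa, ρ = 2460 kg/m³
  brass: E = 103.0 GPa, ρ = 8418 kg/m³
  silicon nitride: E = 292.0 GPa, ρ = 3210 kg/m³
  beryllium: M = 163 MN·m/kg
  silicon nitride: M = 91.0 MN·m/kg
  soda-lime glass: M = 29.7 MN·m/kg
  titanium alloy: M = 23.9 MN·m/kg
  brass: M = 12.2 MN·m/kg
Highest index: beryllium.

beryllium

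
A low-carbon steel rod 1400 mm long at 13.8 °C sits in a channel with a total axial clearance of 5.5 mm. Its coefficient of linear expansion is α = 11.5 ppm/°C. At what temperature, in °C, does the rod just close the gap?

355 °C

α·L₀·ΔT = 5.5 mm ⇒ ΔT = 5.5 / (11.5×10⁻⁶ × 1400.0) = 341.6 K.
T = 13.8 + 341.6 = 355.4 °C.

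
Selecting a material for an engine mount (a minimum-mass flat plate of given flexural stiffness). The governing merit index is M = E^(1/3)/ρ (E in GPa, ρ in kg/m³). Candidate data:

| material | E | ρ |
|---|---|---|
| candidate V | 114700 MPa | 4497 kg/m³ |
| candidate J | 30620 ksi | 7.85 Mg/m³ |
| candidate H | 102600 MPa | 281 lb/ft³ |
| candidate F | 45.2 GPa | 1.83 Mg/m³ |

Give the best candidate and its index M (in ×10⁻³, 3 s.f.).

candidate F, M = 1.95×10⁻³

In SI units:
  candidate V: E = 114.7 GPa, ρ = 4497 kg/m³
  candidate J: E = 211.1 GPa, ρ = 7850 kg/m³
  candidate H: E = 102.6 GPa, ρ = 4501 kg/m³
  candidate F: E = 45.20 GPa, ρ = 1830 kg/m³
  candidate F: M = 1.95×10⁻³
  candidate V: M = 1.08×10⁻³
  candidate H: M = 1.04×10⁻³
  candidate J: M = 0.759×10⁻³
Candidate F ranks first.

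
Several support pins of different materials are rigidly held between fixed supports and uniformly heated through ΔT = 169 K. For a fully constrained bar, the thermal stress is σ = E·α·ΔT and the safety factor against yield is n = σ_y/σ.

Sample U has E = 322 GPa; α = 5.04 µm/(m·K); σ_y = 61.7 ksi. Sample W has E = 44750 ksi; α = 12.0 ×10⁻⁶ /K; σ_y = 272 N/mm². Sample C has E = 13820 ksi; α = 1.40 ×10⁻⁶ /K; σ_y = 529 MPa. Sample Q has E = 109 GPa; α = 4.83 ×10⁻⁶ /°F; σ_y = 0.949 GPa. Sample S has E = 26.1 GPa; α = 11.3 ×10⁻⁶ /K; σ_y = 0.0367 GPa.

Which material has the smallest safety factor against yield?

sample W

With everything in SI (GPa, ×10⁻⁶/K, MPa):
  sample U: E = 322.0, α = 5.04, σ_y = 425.4 → σ = 274 MPa, n = 1.55
  sample W: E = 308.5, α = 12.0, σ_y = 272.0 → σ = 626 MPa, n = 0.435
  sample C: E = 95.29, α = 1.40, σ_y = 529.0 → σ = 22.5 MPa, n = 23.5
  sample Q: E = 109.0, α = 8.69, σ_y = 949.0 → σ = 160 MPa, n = 5.93
  sample S: E = 26.10, α = 11.3, σ_y = 36.70 → σ = 49.8 MPa, n = 0.736
Smallest n: sample W with n = 0.435.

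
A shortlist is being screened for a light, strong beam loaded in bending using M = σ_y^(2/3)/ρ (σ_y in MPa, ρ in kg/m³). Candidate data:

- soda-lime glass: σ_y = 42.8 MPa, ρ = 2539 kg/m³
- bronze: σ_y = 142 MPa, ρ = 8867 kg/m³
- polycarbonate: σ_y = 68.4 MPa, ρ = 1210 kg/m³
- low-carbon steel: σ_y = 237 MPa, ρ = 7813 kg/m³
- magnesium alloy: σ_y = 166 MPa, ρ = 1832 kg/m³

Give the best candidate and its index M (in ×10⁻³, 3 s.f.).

Computing M directly (units already consistent):
  magnesium alloy: M = 16.5×10⁻³
  polycarbonate: M = 13.8×10⁻³
  low-carbon steel: M = 4.90×10⁻³
  soda-lime glass: M = 4.82×10⁻³
  bronze: M = 3.07×10⁻³
Highest index: magnesium alloy.

magnesium alloy, M = 16.5×10⁻³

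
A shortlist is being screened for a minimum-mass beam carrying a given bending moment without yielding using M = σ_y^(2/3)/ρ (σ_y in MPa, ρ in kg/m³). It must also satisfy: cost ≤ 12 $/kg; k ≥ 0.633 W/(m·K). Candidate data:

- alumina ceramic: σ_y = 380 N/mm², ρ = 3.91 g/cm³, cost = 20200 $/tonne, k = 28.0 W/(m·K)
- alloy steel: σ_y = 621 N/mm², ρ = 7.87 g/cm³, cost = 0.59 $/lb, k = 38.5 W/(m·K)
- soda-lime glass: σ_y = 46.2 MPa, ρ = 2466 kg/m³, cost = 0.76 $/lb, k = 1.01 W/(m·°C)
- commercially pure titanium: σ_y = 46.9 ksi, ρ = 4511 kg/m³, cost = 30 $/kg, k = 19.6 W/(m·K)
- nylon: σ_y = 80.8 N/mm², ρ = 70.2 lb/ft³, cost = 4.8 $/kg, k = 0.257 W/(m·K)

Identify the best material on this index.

alloy steel

Screen on constraints: cost ≤ 12 $/kg; k ≥ 0.633 W/(m·K). Survivors: alloy steel, soda-lime glass.
Convert each candidate to consistent units, then evaluate M:
  alloy steel: σ_y = 621.0 MPa, ρ = 7870 kg/m³
  soda-lime glass: σ_y = 46.20 MPa, ρ = 2466 kg/m³
  alloy steel: M = 9.25×10⁻³
  soda-lime glass: M = 5.22×10⁻³
The maximum is for alloy steel.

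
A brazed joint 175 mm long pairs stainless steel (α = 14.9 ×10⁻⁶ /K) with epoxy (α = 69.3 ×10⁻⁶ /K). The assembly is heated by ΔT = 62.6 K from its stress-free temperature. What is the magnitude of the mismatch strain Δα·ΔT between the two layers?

Δα = |14.9 − 69.3|×10⁻⁶/K = 54.4×10⁻⁶/K.
Mismatch strain = Δα·ΔT = 54.4×10⁻⁶ × 62.6 = 3.41×10⁻³.

3.41×10⁻³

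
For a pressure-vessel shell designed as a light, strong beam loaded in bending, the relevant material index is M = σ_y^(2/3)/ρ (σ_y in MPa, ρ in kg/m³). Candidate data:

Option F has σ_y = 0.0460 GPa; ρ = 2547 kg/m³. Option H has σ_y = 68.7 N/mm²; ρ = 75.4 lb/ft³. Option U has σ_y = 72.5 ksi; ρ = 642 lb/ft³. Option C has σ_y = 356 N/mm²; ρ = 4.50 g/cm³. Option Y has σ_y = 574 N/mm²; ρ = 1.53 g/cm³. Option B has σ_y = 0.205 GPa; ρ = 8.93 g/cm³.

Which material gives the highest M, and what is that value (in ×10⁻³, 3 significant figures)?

After converting to SI:
  option F: σ_y = 46.00 MPa, ρ = 2547 kg/m³
  option H: σ_y = 68.70 MPa, ρ = 1208 kg/m³
  option U: σ_y = 499.9 MPa, ρ = 10280 kg/m³
  option C: σ_y = 356.0 MPa, ρ = 4500 kg/m³
  option Y: σ_y = 574.0 MPa, ρ = 1530 kg/m³
  option B: σ_y = 205.0 MPa, ρ = 8930 kg/m³
  option Y: M = 45.1×10⁻³
  option H: M = 13.9×10⁻³
  option C: M = 11.2×10⁻³
  option U: M = 6.12×10⁻³
  option F: M = 5.04×10⁻³
  option B: M = 3.89×10⁻³
Option Y has the largest M.

option Y, M = 45.1×10⁻³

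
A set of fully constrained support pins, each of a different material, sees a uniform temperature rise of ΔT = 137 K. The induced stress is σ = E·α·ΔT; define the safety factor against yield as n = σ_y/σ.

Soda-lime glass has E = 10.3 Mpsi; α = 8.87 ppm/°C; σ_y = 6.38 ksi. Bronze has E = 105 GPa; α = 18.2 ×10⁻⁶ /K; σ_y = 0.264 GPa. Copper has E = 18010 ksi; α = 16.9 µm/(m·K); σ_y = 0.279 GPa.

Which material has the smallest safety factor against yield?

soda-lime glass

Per material, after unit conversion:
  soda-lime glass: E = 71.02, α = 8.87, σ_y = 43.99 → σ = 86.3 MPa, n = 0.510
  bronze: E = 105.0, α = 18.2, σ_y = 264.0 → σ = 262 MPa, n = 1.01
  copper: E = 124.2, α = 16.9, σ_y = 279.0 → σ = 288 MPa, n = 0.970
The minimum is soda-lime glass at n = 0.510.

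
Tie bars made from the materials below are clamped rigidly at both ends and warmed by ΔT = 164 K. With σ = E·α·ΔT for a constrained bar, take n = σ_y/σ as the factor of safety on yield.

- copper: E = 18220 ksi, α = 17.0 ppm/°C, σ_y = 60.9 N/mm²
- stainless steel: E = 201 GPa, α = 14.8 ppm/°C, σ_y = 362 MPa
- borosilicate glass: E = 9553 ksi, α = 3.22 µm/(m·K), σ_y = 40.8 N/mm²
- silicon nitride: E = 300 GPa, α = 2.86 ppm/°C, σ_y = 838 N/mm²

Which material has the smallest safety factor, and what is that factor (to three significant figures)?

copper, n = 0.174

In consistent units (E in GPa, α in ×10⁻⁶/K, σ_y in MPa):
  copper: E = 125.6, α = 17.0, σ_y = 60.90 → σ = 350 MPa, n = 0.174
  stainless steel: E = 201.0, α = 14.8, σ_y = 362.0 → σ = 488 MPa, n = 0.742
  borosilicate glass: E = 65.87, α = 3.22, σ_y = 40.80 → σ = 34.8 MPa, n = 1.17
  silicon nitride: E = 300.0, α = 2.86, σ_y = 838.0 → σ = 141 MPa, n = 5.96
The minimum is copper at n = 0.174.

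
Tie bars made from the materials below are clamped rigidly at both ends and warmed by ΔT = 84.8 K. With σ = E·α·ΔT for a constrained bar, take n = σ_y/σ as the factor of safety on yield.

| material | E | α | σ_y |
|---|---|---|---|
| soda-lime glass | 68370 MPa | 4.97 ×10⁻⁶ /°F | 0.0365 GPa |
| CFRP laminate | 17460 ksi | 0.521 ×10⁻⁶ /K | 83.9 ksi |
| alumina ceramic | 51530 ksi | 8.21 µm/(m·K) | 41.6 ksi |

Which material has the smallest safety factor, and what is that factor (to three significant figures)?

soda-lime glass, n = 0.704

Per material, after unit conversion:
  soda-lime glass: E = 68.37, α = 8.95, σ_y = 36.50 → σ = 51.9 MPa, n = 0.704
  CFRP laminate: E = 120.4, α = 0.521, σ_y = 578.5 → σ = 5.32 MPa, n = 109
  alumina ceramic: E = 355.3, α = 8.21, σ_y = 286.8 → σ = 247 MPa, n = 1.16
The minimum is soda-lime glass at n = 0.704.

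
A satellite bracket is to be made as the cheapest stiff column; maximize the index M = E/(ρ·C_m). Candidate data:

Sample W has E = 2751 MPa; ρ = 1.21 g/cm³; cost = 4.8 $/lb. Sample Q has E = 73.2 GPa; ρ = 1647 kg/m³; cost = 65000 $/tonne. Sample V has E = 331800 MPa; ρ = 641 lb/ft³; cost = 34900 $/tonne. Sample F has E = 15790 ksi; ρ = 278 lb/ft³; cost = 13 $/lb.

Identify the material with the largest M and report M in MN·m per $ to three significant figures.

In SI units:
  sample W: E = 2.751 GPa, ρ = 1210 kg/m³, cost = 10.58 $/kg
  sample Q: E = 73.20 GPa, ρ = 1647 kg/m³, cost = 65.00 $/kg
  sample V: E = 331.8 GPa, ρ = 10270 kg/m³, cost = 34.90 $/kg
  sample F: E = 108.9 GPa, ρ = 4453 kg/m³, cost = 28.66 $/kg
  sample V: M = 0.926 MN·m per $
  sample F: M = 0.853 MN·m per $
  sample Q: M = 0.684 MN·m per $
  sample W: M = 0.215 MN·m per $
Sample V has the largest M.

sample V, M = 0.926 MN·m per $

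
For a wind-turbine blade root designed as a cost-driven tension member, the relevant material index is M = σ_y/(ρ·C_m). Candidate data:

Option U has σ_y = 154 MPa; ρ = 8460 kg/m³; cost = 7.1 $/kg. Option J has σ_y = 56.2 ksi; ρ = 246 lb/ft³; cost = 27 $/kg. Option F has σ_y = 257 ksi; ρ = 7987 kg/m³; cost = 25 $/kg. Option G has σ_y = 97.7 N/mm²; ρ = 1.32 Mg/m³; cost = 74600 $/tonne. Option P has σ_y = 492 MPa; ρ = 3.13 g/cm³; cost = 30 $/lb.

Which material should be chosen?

Convert each candidate to consistent units, then evaluate M:
  option U: σ_y = 154.0 MPa, ρ = 8460 kg/m³, cost = 7.100 $/kg
  option J: σ_y = 387.5 MPa, ρ = 3941 kg/m³, cost = 27.00 $/kg
  option F: σ_y = 1772 MPa, ρ = 7987 kg/m³, cost = 25.00 $/kg
  option G: σ_y = 97.70 MPa, ρ = 1320 kg/m³, cost = 74.60 $/kg
  option P: σ_y = 492.0 MPa, ρ = 3130 kg/m³, cost = 66.14 $/kg
  option F: M = 8.87 kN·m per $
  option J: M = 3.64 kN·m per $
  option U: M = 2.56 kN·m per $
  option P: M = 2.38 kN·m per $
  option G: M = 0.992 kN·m per $
Highest index: option F.

option F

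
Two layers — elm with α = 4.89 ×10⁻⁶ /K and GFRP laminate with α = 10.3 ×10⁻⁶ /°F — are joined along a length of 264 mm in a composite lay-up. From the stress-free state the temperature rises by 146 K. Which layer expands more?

GFRP laminate

GFRP laminate: α = 10.3×10⁻⁶/°F × 9/5 = 18.5×10⁻⁶/K.
α(elm) = 4.89×10⁻⁶/K vs α(GFRP laminate) = 18.5×10⁻⁶/K.
Higher α expands more for the same ΔT: GFRP laminate.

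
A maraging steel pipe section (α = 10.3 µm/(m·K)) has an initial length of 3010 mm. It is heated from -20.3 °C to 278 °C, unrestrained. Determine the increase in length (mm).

9.25 mm

ΔT = 278 − (-20.3) = 298.3 K.
ΔL = α·L₀·ΔT = 10.3×10⁻⁶ × 3010 mm × 298.3 K = 9.25 mm.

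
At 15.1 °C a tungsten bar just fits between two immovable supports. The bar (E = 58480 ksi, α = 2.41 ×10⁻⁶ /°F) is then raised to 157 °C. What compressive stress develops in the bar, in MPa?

248 MPa

E = 58480 ksi = 403.2 GPa.
α = 2.41×10⁻⁶/°F × 9/5 = 4.34×10⁻⁶/K.
ΔT = 141.9 K. Constrained thermal stress σ = E·α·ΔT = 403.2×10³ MPa × 4.34×10⁻⁶ × 141.9 = 248 MPa (compressive).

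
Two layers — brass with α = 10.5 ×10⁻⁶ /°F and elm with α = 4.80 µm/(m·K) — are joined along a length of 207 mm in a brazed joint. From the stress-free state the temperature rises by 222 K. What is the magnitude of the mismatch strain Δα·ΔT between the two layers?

3.13×10⁻³

brass: α = 10.5×10⁻⁶/°F × 9/5 = 18.9×10⁻⁶/K.
Δα = |18.9 − 4.80|×10⁻⁶/K = 14.1×10⁻⁶/K.
Mismatch strain = Δα·ΔT = 14.1×10⁻⁶ × 222.0 = 3.13×10⁻³.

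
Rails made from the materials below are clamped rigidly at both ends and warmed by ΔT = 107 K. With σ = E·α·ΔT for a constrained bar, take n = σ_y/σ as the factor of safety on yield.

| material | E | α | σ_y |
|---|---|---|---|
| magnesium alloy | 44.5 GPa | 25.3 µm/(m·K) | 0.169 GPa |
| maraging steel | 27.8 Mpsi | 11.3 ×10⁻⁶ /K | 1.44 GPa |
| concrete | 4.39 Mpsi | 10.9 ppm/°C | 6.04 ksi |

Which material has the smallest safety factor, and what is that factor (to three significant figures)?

concrete, n = 1.18

Per material, after unit conversion:
  magnesium alloy: E = 44.50, α = 25.3, σ_y = 169.0 → σ = 120 MPa, n = 1.40
  maraging steel: E = 191.7, α = 11.3, σ_y = 1440 → σ = 232 MPa, n = 6.21
  concrete: E = 30.27, α = 10.9, σ_y = 41.64 → σ = 35.3 MPa, n = 1.18
Smallest n: concrete with n = 1.18.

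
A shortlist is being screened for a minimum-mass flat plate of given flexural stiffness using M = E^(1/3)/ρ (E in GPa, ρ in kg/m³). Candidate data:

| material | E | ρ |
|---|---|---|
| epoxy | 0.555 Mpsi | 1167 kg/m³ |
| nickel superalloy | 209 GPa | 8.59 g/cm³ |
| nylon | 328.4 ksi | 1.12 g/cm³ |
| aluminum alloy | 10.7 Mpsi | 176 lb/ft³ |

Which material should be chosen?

After converting to SI:
  epoxy: E = 3.827 GPa, ρ = 1167 kg/m³
  nickel superalloy: E = 209.0 GPa, ρ = 8590 kg/m³
  nylon: E = 2.264 GPa, ρ = 1120 kg/m³
  aluminum alloy: E = 73.77 GPa, ρ = 2819 kg/m³
  aluminum alloy: M = 1.49×10⁻³
  epoxy: M = 1.34×10⁻³
  nylon: M = 1.17×10⁻³
  nickel superalloy: M = 0.691×10⁻³
The maximum is for aluminum alloy.

aluminum alloy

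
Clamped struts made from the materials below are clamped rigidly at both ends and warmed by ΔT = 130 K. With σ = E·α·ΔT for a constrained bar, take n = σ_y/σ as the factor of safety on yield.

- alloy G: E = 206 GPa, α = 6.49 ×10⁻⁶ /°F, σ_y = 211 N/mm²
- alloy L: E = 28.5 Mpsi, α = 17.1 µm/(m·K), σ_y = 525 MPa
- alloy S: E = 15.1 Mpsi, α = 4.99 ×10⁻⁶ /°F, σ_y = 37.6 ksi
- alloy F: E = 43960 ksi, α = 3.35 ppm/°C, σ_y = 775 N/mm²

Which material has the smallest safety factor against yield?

Per material, after unit conversion:
  alloy G: E = 206.0, α = 11.7, σ_y = 211.0 → σ = 313 MPa, n = 0.674
  alloy L: E = 196.5, α = 17.1, σ_y = 525.0 → σ = 437 MPa, n = 1.20
  alloy S: E = 104.1, α = 8.98, σ_y = 259.2 → σ = 122 MPa, n = 2.13
  alloy F: E = 303.1, α = 3.35, σ_y = 775.0 → σ = 132 MPa, n = 5.87
Alloy G has the lowest safety factor, n = 0.674.

alloy G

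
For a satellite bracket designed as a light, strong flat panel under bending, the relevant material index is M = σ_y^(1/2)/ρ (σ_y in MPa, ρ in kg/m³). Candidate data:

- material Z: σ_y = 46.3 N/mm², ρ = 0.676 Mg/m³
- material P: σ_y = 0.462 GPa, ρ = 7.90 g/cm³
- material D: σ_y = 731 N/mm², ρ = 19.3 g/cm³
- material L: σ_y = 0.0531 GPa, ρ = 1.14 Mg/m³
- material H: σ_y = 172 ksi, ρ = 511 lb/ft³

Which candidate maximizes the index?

material Z

In SI units:
  material Z: σ_y = 46.30 MPa, ρ = 676.0 kg/m³
  material P: σ_y = 462.0 MPa, ρ = 7900 kg/m³
  material D: σ_y = 731.0 MPa, ρ = 19300 kg/m³
  material L: σ_y = 53.10 MPa, ρ = 1140 kg/m³
  material H: σ_y = 1186 MPa, ρ = 8185 kg/m³
  material Z: M = 10.1×10⁻³
  material L: M = 6.39×10⁻³
  material H: M = 4.21×10⁻³
  material P: M = 2.72×10⁻³
  material D: M = 1.40×10⁻³
Material Z has the largest M.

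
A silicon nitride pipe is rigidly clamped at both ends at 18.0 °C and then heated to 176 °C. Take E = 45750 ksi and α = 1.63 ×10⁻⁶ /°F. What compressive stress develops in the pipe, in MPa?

E = 45750 ksi = 315.4 GPa.
α = 1.63×10⁻⁶/°F × 9/5 = 2.93×10⁻⁶/K.
ΔT = 158.0 K. Constrained thermal stress σ = E·α·ΔT = 315.4×10³ MPa × 2.93×10⁻⁶ × 158.0 = 146 MPa (compressive).

146 MPa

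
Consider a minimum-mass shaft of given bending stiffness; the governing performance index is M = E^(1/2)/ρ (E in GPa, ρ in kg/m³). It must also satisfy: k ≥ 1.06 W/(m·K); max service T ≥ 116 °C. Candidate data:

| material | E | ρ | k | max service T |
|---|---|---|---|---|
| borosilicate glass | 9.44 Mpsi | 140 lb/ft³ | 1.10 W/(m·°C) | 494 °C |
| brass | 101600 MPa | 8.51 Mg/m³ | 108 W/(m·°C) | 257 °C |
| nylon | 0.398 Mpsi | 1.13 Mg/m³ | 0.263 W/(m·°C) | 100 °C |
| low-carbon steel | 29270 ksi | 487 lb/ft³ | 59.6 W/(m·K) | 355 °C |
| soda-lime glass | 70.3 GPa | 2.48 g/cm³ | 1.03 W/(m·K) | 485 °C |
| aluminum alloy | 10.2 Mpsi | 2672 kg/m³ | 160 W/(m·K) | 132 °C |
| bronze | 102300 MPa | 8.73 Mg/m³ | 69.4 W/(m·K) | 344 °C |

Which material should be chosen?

borosilicate glass

Screen on constraints: k ≥ 1.06 W/(m·K); max service T ≥ 116 °C. Survivors: borosilicate glass, brass, low-carbon steel, aluminum alloy, bronze.
After converting to SI:
  borosilicate glass: E = 65.09 GPa, ρ = 2243 kg/m³
  brass: E = 101.6 GPa, ρ = 8510 kg/m³
  low-carbon steel: E = 201.8 GPa, ρ = 7801 kg/m³
  aluminum alloy: E = 70.33 GPa, ρ = 2672 kg/m³
  bronze: E = 102.3 GPa, ρ = 8730 kg/m³
  borosilicate glass: M = 3.60×10⁻³
  aluminum alloy: M = 3.14×10⁻³
  low-carbon steel: M = 1.82×10⁻³
  brass: M = 1.18×10⁻³
  bronze: M = 1.16×10⁻³
Borosilicate glass has the largest M.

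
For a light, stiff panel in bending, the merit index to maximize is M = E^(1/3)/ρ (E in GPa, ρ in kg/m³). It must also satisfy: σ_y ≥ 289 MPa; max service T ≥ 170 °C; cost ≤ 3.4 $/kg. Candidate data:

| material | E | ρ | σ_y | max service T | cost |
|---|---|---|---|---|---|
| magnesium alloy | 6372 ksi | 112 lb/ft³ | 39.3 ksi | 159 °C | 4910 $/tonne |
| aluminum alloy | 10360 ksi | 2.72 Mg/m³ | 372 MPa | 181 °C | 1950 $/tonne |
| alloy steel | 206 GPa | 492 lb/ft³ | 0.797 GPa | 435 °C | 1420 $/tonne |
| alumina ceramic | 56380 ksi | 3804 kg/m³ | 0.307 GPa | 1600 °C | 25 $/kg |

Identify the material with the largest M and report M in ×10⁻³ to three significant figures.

Screen on constraints: σ_y ≥ 289 MPa; max service T ≥ 170 °C; cost ≤ 3.4 $/kg. Survivors: aluminum alloy, alloy steel.
After converting to SI:
  aluminum alloy: E = 71.43 GPa, ρ = 2720 kg/m³
  alloy steel: E = 206.0 GPa, ρ = 7881 kg/m³
  aluminum alloy: M = 1.53×10⁻³
  alloy steel: M = 0.749×10⁻³
Highest index: aluminum alloy.

aluminum alloy, M = 1.53×10⁻³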